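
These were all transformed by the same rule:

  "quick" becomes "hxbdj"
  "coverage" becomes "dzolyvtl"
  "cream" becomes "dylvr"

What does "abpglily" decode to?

listener

q(16)→h(7) and u(20)→x(23) fit y≡17x+21 (mod 26); the inverse of 17 mod 26 is 23. Each letter's alphabet position (a=0..z=25) is mapped through 17·x+21 mod 26 — an affine cipher.
Undoing it on abpglily: a(0)→23·(0−21)≡11=l; b(1)→23·(1−21)≡8=i; p(15)→23·(15−21)≡18=s; g(6)→23·(6−21)≡19=t; l(11)→23·(11−21)≡4=e; i(8)→23·(8−21)≡13=n; l(11)→23·(11−21)≡4=e; y(24)→23·(24−21)≡17=r (all mod 26).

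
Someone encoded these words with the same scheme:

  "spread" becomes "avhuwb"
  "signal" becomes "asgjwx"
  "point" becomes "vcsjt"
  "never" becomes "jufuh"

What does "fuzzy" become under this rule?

nmddk

Each letter's alphabet position (a=0..z=25) is mapped through 19·x+22 mod 26 — an affine cipher.
For fuzzy: f(5)→19·5+22≡13=n; u(20)→19·20+22≡12=m; z(25)→19·25+22≡3=d; z(25)→19·25+22≡3=d; y(24)→19·24+22≡10=k (all mod 26).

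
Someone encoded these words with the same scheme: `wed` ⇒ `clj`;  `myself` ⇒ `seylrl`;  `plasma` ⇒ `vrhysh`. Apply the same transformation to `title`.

zpzrl

The shift depends on letter class: consonant w→c is +6, but vowel e→l is +7. The rule splits by letter class: vowels +7, consonants +6.
Applying it to title: t(cons)+6=z, i(vowel)+7=p, t(cons)+6=z, l(cons)+6=r, e(vowel)+7=l.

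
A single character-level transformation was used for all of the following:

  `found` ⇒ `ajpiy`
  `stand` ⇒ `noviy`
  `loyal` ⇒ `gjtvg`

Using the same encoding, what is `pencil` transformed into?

kzixdg

It's a constant shift of +21 (ROT21).
On pencil: p+21=k, e+21=z, n+21=i, c+21=x, i+21=d, l+21=g.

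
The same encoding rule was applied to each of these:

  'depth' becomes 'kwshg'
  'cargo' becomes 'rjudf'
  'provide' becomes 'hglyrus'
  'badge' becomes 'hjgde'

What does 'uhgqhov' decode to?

The output letters match the input read backwards, each shifted +3: depth reversed is htped. Two steps: reverse the string, then apply a Caesar shift of +3.
Undoing it on uhgqhov: shift back: u−3=r, h−3=e, g−3=d, q−3=n, h−3=e, o−3=l, v−3=s → rednels; then reverse → slender.

slender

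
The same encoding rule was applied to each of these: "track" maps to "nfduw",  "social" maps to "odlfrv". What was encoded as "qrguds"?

pardon

The output letters match the input read backwards, each shifted +3: track reversed is kcart. The word is reversed, then every letter is shifted forward by 3.
Reversing it on qrguds: shift back: q−3=n, r−3=o, g−3=d, u−3=r, d−3=a, s−3=p → nodrap; then reverse → pardon.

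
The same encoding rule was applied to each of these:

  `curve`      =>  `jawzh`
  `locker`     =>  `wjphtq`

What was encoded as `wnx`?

sir

The output letters match the input read backwards, each shifted +5: curve reversed is evruc. The word is reversed, then every letter is shifted forward by 5.
Decoding wnx: shift back: w−5=r, n−5=i, x−5=s → ris; then reverse → sir.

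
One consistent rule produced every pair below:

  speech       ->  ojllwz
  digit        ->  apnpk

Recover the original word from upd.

The output letters match the input read backwards, each shifted +7: speech reversed is hceeps. Read the word backwards and shift each letter +7.
Decoding upd: shift back: u−7=n, p−7=i, d−7=w → niw; then reverse → win.

win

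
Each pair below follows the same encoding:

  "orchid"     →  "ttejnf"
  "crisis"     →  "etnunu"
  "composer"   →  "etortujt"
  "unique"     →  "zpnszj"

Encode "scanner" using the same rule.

uefppjt

The shift depends on letter class: consonant r→t is +2, but vowel o→t is +5. Two shifts are in play — +5 for a/e/i/o/u, +2 for every other letter.
On scanner: s(cons)+2=u, c(cons)+2=e, a(vowel)+5=f, n(cons)+2=p, n(cons)+2=p, e(vowel)+5=j, r(cons)+2=t.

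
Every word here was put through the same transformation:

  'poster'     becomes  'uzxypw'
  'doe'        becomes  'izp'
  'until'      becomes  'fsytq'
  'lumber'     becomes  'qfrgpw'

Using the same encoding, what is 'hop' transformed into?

mzu

The shift depends on letter class: consonant p→u is +5, but vowel o→z is +11. The rule splits by letter class: vowels +11, consonants +5.
For hop: h(cons)+5=m, o(vowel)+11=z, p(cons)+5=u.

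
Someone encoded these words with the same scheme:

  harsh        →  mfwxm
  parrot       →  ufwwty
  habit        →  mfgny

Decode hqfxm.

clash

This is a Caesar cipher with shift 5.
Decoding hqfxm: h−5=c, q−5=l, f−5=a, x−5=s, m−5=h.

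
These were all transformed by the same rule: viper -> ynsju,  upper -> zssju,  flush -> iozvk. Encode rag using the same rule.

Two shifts are in play — +5 for a/e/i/o/u, +3 for every other letter.
On rag: r(cons)+3=u, a(vowel)+5=f, g(cons)+3=j.

ufj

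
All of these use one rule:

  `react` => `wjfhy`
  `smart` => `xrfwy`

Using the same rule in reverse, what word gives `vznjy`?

Each letter is shifted forward by 5 in the alphabet (a Caesar shift of +5).
Undoing it on vznjy: v−5=q, z−5=u, n−5=i, j−5=e, y−5=t.

quiet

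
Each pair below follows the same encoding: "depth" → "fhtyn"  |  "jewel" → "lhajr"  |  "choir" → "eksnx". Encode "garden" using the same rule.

idviku

In depth: d→f is +2, e→h is +3, p→t is +4, t→y is +5 — the shift increases by 1 each position. Letter i (0-indexed) is shifted by i+2, so successive shifts are 2, 3, 4, ….
Applying it to garden: g+2=i, a+3=d, r+4=v, d+5=i, e+6=k, n+7=u.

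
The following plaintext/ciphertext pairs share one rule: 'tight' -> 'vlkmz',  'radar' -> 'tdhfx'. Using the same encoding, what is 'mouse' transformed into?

In tight: t→v is +2, i→l is +3, g→k is +4, h→m is +5 — the shift increases by 1 each position. Letter i (0-indexed) is shifted by i+2, so successive shifts are 2, 3, 4, ….
For mouse: m+2=o, o+3=r, u+4=y, s+5=x, e+6=k.

oryxk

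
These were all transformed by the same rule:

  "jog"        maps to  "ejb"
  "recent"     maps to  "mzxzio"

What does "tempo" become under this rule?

ozhkj

Compare letters: j→e is +21, o→j is +21, g→b is +21 — a constant shift. It's a constant shift of +21 (ROT21).
Applying it to tempo: t+21=o, e+21=z, m+21=h, p+21=k, o+21=j.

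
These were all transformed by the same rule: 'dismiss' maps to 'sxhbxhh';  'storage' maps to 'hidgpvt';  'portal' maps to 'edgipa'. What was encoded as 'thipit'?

Compare letters: d→s is +15, i→x is +15, s→h is +15 — a constant shift. Each letter is shifted forward by 15 in the alphabet (a Caesar shift of +15).
Reversing it on thipit: t−15=e, h−15=s, i−15=t, p−15=a, i−15=t, t−15=e.

estate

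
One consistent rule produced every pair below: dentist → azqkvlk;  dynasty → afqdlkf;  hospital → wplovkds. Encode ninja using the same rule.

d(3)→a(0) and e(4)→z(25) fit y≡25x+3 (mod 26); the inverse of 25 mod 26 is 25. This is an affine cipher: with a=0,…,z=25, each position x becomes (25x+3) mod 26.
Applying it to ninja: n(13)→25·13+3≡16=q; i(8)→25·8+3≡21=v; n(13)→25·13+3≡16=q; j(9)→25·9+3≡20=u; a(0)→25·0+3≡3=d (all mod 26).

qvqud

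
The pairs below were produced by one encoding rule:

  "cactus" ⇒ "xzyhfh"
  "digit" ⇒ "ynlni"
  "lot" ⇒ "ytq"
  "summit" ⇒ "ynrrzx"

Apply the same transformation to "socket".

The word is reversed, then every letter is shifted forward by 5.
On socket: reverse → tekcos; then shift: t+5=y, e+5=j, k+5=p, c+5=h, o+5=t, s+5=x.

yjphtx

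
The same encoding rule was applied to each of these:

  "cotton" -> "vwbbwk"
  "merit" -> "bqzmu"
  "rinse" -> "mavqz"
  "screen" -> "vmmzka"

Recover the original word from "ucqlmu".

medium

Read the word backwards and shift each letter +8.
Decoding ucqlmu: shift back: u−8=m, c−8=u, q−8=i, l−8=d, m−8=e, u−8=m → muidem; then reverse → medium.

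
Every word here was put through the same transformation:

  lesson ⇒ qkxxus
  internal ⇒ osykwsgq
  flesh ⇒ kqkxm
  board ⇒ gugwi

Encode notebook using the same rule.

Vowels shift forward by 6 and consonants shift forward by 5.
For notebook: n(cons)+5=s, o(vowel)+6=u, t(cons)+5=y, e(vowel)+6=k, b(cons)+5=g, o(vowel)+6=u, o(vowel)+6=u, k(cons)+5=p.

suykguup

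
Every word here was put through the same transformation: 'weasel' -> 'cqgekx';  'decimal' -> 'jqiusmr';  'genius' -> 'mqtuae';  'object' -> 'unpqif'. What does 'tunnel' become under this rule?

A repeating key of period 2 is used — shifts +6, +12 over and over.
For tunnel: t+6=z, u+12=g, n+6=t, n+12=z, e+6=k, l+12=x.

zgtzkx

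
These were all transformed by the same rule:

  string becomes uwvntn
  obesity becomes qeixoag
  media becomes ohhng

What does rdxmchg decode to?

In string: s→u is +2, t→w is +3, r→v is +4, i→n is +5 — the shift increases by 1 each position. Letter i (0-indexed) is shifted by i+2, so successive shifts are 2, 3, 4, ….
Decoding rdxmchg: r−2=p, d−3=a, x−4=t, m−5=h, c−6=w, h−7=a, g−8=y.

pathway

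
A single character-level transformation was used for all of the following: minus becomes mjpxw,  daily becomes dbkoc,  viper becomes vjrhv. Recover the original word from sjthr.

siren

In minus: m→m is +0, i→j is +1, n→p is +2, u→x is +3 — the shift increases by 1 each position. Each letter shifts forward by its position index (0, 1, 2, …) — the shift grows by one for each successive letter.
Undoing it on sjthr: s−0=s, j−1=i, t−2=r, h−3=e, r−4=n.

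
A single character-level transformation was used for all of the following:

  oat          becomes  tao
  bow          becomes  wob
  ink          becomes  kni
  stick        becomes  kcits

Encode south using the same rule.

The word is simply reversed.
Applying it to south: reverse → htuos.

htuos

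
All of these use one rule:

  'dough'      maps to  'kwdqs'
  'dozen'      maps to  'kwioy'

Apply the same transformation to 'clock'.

jtxmv

In dough: d→k is +7, o→w is +8, u→d is +9, g→q is +10 — the shift increases by 1 each position. Letter i (0-indexed) is shifted by i+7, so successive shifts are 7, 8, 9, ….
Applying it to clock: c+7=j, l+8=t, o+9=x, c+10=m, k+11=v.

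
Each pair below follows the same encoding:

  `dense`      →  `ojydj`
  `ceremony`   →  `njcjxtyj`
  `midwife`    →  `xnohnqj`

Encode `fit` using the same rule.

The shift depends on letter class: consonant d→o is +11, but vowel e→j is +5. Two shifts are in play — +5 for a/e/i/o/u, +11 for every other letter.
For fit: f(cons)+11=q, i(vowel)+5=n, t(cons)+11=e.

qne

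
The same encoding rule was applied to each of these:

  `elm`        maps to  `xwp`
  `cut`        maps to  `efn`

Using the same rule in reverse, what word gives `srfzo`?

dough

The output letters match the input read backwards, each shifted +11: elm reversed is mle. The word is reversed, then every letter is shifted forward by 11.
Reversing it on srfzo: shift back: s−11=h, r−11=g, f−11=u, z−11=o, o−11=d → hguod; then reverse → dough.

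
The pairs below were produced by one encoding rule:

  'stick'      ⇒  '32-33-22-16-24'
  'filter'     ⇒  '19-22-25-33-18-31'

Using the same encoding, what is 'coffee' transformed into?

Each letter is replaced by its alphabet position (a=1..z=26) + 13.
Applying it to coffee: c=3→16, o=15→28, f=6→19, f=6→19, e=5→18, e=5→18.

16-28-19-19-18-18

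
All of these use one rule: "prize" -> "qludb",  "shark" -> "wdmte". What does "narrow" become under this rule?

The output letters match the input read backwards, each shifted +12: prize reversed is ezirp. Read the word backwards and shift each letter +12.
For narrow: reverse → worran; then shift: w+12=i, o+12=a, r+12=d, r+12=d, a+12=m, n+12=z.

iaddmz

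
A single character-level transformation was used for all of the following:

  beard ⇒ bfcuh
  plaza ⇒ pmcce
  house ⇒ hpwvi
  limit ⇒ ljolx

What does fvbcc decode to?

fuzzy

In beard: b→b is +0, e→f is +1, a→c is +2, r→u is +3 — the shift increases by 1 each position. Letter i (0-indexed) is shifted by i+0, so successive shifts are 0, 1, 2, ….
Decoding fvbcc: f−0=f, v−1=u, b−2=z, c−3=z, c−4=y.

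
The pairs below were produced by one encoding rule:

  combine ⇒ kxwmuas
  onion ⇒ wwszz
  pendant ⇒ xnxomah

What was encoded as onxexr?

gentle

In combine: c→k is +8, o→x is +9, m→w is +10, b→m is +11 — the shift increases by 1 each position. Letter i (0-indexed) is shifted by i+8, so successive shifts are 8, 9, 10, ….
Undoing it on onxexr: o−8=g, n−9=e, x−10=n, e−11=t, x−12=l, r−13=e.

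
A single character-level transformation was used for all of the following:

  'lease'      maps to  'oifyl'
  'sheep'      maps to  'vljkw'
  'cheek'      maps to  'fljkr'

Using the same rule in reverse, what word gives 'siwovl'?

period

In lease: l→o is +3, e→i is +4, a→f is +5, s→y is +6 — the shift increases by 1 each position. Each letter shifts forward by (position + 3), i.e. 3, 4, 5, … — the shift grows by one for each successive letter.
Decoding siwovl: s−3=p, i−4=e, w−5=r, o−6=i, v−7=o, l−8=d.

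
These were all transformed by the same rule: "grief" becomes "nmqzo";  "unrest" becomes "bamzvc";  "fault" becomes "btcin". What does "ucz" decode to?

Read the word backwards and shift each letter +8.
Decoding ucz: shift back: u−8=m, c−8=u, z−8=r → mur; then reverse → rum.

rum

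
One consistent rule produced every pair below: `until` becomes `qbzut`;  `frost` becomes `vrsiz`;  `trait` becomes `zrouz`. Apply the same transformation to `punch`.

jqbwd

u(20)→q(16) and n(13)→b(1) fit y≡17x+14 (mod 26); the inverse of 17 mod 26 is 23. Each letter's alphabet position (a=0..z=25) is mapped through 17·x+14 mod 26 — an affine cipher.
For punch: p(15)→17·15+14≡9=j; u(20)→17·20+14≡16=q; n(13)→17·13+14≡1=b; c(2)→17·2+14≡22=w; h(7)→17·7+14≡3=d (all mod 26).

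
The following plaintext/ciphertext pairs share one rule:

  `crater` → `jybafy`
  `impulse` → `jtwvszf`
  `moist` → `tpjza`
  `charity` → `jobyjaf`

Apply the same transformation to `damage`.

The shift depends on letter class: consonant c→j is +7, but vowel a→b is +1. The rule splits by letter class: vowels +1, consonants +7.
Applying it to damage: d(cons)+7=k, a(vowel)+1=b, m(cons)+7=t, a(vowel)+1=b, g(cons)+7=n, e(vowel)+1=f.

kbtbnf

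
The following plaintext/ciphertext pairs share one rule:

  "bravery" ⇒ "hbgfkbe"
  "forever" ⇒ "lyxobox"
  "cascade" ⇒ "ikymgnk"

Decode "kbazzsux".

The shifts repeat in a cycle of length 2: positions 0,1,… shift by +6, +10, then the pattern repeats.
Reversing it on kbazzsux: k−6=e, b−10=r, a−6=u, z−10=p, z−6=t, s−10=i, u−6=o, x−10=n.

eruption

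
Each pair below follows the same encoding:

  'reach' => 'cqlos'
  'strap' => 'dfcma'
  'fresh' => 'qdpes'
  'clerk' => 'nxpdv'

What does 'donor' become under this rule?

Shifts by position in reach: pos 0: r→c (+11), pos 1: e→q (+12), pos 2: a→l (+11), pos 3: c→o (+12) — repeating every 2. The shifts repeat in a cycle of length 2: positions 0,1,… shift by +11, +12, then the pattern repeats.
For donor: d+11=o, o+12=a, n+11=y, o+12=a, r+11=c.

oayac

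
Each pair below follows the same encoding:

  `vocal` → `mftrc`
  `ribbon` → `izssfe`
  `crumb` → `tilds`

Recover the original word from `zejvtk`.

insect

It's a constant shift of +17 (ROT17).
Reversing it on zejvtk: z−17=i, e−17=n, j−17=s, v−17=e, t−17=c, k−17=t.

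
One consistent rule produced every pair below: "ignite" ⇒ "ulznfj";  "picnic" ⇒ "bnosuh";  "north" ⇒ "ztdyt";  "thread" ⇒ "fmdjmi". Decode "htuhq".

Shifts by position in ignite: pos 0: i→u (+12), pos 1: g→l (+5), pos 2: n→z (+12), pos 3: i→n (+5) — repeating every 2. The shifts repeat in a cycle of length 2: positions 0,1,… shift by +12, +5, then the pattern repeats.
Decoding htuhq: h−12=v, t−5=o, u−12=i, h−5=c, q−12=e.

voice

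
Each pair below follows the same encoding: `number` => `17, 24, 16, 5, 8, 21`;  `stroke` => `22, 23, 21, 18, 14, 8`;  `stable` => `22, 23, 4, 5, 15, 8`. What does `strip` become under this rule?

n is letter #14 and maps to 17: an offset of 3. The number is (letter's place in the alphabet, a=1) + 3.
For strip: s=19→22, t=20→23, r=18→21, i=9→12, p=16→19.

22, 23, 21, 12, 19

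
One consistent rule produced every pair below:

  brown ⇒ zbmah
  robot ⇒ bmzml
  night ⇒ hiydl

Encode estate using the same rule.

b(1)→z(25) and r(17)→b(1) fit y≡5x+20 (mod 26); the inverse of 5 mod 26 is 21. Each letter's alphabet position (a=0..z=25) is mapped through 5·x+20 mod 26 — an affine cipher.
On estate: e(4)→5·4+20≡14=o; s(18)→5·18+20≡6=g; t(19)→5·19+20≡11=l; a(0)→5·0+20≡20=u; t(19)→5·19+20≡11=l; e(4)→5·4+20≡14=o (all mod 26).

oglulo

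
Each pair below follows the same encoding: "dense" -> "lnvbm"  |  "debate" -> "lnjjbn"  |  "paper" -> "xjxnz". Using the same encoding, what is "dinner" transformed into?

The shifts repeat in a cycle of length 2: positions 0,1,… shift by +8, +9, then the pattern repeats.
For dinner: d+8=l, i+9=r, n+8=v, n+9=w, e+8=m, r+9=a.

lrvwma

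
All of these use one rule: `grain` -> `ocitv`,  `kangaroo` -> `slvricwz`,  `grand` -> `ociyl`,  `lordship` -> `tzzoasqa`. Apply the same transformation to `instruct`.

Shifts by position in grain: pos 0: g→o (+8), pos 1: r→c (+11), pos 2: a→i (+8), pos 3: i→t (+11) — repeating every 2. It's a Vigenère-style cipher with numeric key [8,11]: position i shifts by key[i mod 2].
On instruct: i+8=q, n+11=y, s+8=a, t+11=e, r+8=z, u+11=f, c+8=k, t+11=e.

qyaezfke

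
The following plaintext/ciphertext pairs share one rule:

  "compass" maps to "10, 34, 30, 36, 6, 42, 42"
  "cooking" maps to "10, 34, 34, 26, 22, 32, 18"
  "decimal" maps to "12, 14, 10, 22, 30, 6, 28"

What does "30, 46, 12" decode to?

c(#3)→10 and o(#15)→34: differences scale by 2, so n = 2·pos + 4. The formula is n = 2×(alphabet index, a=1) + 4.
Decoding 30, 46, 12: 30→(30−4)÷2=13=m, 46→(46−4)÷2=21=u, 12→(12−4)÷2=4=d.

mud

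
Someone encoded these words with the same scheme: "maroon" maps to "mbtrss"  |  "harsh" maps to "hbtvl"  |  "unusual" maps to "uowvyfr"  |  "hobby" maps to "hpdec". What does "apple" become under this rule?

aqroi

In maroon: m→m is +0, a→b is +1, r→t is +2, o→r is +3 — the shift increases by 1 each position. Letter i (0-indexed) is shifted by i+0, so successive shifts are 0, 1, 2, ….
For apple: a+0=a, p+1=q, p+2=r, l+3=o, e+4=i.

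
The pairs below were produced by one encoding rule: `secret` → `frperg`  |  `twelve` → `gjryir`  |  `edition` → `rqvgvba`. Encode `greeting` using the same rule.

Every letter moves 13 places later in the alphabet, wrapping around z→a.
Applying it to greeting: g+13=t, r+13=e, e+13=r, e+13=r, t+13=g, i+13=v, n+13=a, g+13=t.

terrgvat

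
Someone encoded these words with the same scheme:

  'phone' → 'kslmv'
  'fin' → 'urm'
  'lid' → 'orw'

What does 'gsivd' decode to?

This is the alphabet-reversal cipher (Atbash): a becomes z, b becomes y, etc.
Undoing it on gsivd: g↔t, s↔h, i↔r, v↔e, d↔w.

threw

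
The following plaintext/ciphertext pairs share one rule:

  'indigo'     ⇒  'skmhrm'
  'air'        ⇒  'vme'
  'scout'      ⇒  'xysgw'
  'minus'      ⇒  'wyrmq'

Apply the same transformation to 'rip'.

Two steps: reverse the string, then apply a Caesar shift of +4.
On rip: reverse → pir; then shift: p+4=t, i+4=m, r+4=v.

tmv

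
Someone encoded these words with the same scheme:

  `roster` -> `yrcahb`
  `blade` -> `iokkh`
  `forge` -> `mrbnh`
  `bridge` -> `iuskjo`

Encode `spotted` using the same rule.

Shifts by position in roster: pos 0: r→y (+7), pos 1: o→r (+3), pos 2: s→c (+10), pos 3: t→a (+7), pos 4: e→h (+3), pos 5: r→b (+10) — repeating every 3. It's a Vigenère-style cipher with numeric key [7,3,10]: position i shifts by key[i mod 3].
Applying it to spotted: s+7=z, p+3=s, o+10=y, t+7=a, t+3=w, e+10=o, d+7=k.

zsyawok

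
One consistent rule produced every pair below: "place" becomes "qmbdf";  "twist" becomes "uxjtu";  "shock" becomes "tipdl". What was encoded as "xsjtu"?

wrist

Compare letters: p→q is +1, l→m is +1, a→b is +1 — a constant shift. This is a Caesar cipher with shift 1.
Decoding xsjtu: x−1=w, s−1=r, j−1=i, t−1=s, u−1=t.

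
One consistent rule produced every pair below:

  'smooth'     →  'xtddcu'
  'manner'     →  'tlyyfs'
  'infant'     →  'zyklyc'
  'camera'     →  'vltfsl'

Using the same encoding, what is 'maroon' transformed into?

s(18)→x(23) and m(12)→t(19) fit y≡5x+11 (mod 26); the inverse of 5 mod 26 is 21. Each letter's alphabet position (a=0..z=25) is mapped through 5·x+11 mod 26 — an affine cipher.
On maroon: m(12)→5·12+11≡19=t; a(0)→5·0+11≡11=l; r(17)→5·17+11≡18=s; o(14)→5·14+11≡3=d; o(14)→5·14+11≡3=d; n(13)→5·13+11≡24=y (all mod 26).

tlsddy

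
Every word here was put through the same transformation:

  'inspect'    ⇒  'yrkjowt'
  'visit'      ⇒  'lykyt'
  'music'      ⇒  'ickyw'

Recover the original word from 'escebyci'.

aquarium

i(8)→y(24) and n(13)→r(17) fit y≡9x+4 (mod 26); the inverse of 9 mod 26 is 3. This is an affine cipher: with a=0,…,z=25, each position x becomes (9x+4) mod 26.
Undoing it on escebyci: e(4)→3·(4−4)≡0=a; s(18)→3·(18−4)≡16=q; c(2)→3·(2−4)≡20=u; e(4)→3·(4−4)≡0=a; b(1)→3·(1−4)≡17=r; y(24)→3·(24−4)≡8=i; c(2)→3·(2−4)≡20=u; i(8)→3·(8−4)≡12=m (all mod 26).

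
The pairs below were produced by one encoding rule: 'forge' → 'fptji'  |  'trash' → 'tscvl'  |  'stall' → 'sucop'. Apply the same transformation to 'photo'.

piqws

In forge: f→f is +0, o→p is +1, r→t is +2, g→j is +3 — the shift increases by 1 each position. Letter i (0-indexed) is shifted by i+0, so successive shifts are 0, 1, 2, ….
On photo: p+0=p, h+1=i, o+2=q, t+3=w, o+4=s.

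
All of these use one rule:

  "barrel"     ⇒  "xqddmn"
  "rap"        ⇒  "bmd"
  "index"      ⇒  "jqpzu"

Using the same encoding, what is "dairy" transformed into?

kdump

The output letters match the input read backwards, each shifted +12: barrel reversed is lerrab. The word is reversed, then every letter is shifted forward by 12.
Applying it to dairy: reverse → yriad; then shift: y+12=k, r+12=d, i+12=u, a+12=m, d+12=p.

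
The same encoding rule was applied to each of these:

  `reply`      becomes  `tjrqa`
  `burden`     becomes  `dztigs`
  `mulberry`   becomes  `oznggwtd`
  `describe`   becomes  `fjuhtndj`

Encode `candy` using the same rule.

Shifts by position in reply: pos 0: r→t (+2), pos 1: e→j (+5), pos 2: p→r (+2), pos 3: l→q (+5) — repeating every 2. The shifts repeat in a cycle of length 2: positions 0,1,… shift by +2, +5, then the pattern repeats.
On candy: c+2=e, a+5=f, n+2=p, d+5=i, y+2=a.

efpia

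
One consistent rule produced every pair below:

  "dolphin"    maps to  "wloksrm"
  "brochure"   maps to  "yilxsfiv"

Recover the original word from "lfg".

Each letter is replaced by its mirror in the alphabet: a↔z, b↔y, c↔x, and so on (the Atbash cipher).
Decoding lfg: l↔o, f↔u, g↔t.

out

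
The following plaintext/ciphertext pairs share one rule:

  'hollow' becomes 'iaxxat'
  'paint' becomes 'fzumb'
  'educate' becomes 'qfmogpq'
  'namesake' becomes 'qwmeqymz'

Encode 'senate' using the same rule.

The output letters match the input read backwards, each shifted +12: hollow reversed is wolloh. Read the word backwards and shift each letter +12.
On senate: reverse → etanes; then shift: e+12=q, t+12=f, a+12=m, n+12=z, e+12=q, s+12=e.

qfmzqe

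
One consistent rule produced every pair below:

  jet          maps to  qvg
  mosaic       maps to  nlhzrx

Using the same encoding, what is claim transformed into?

Each pair mirrors across the alphabet (j↔q, e↔v, t↔g): positions sum to 25. Each letter is replaced by its mirror in the alphabet: a↔z, b↔y, c↔x, and so on (the Atbash cipher).
Applying it to claim: c↔x, l↔o, a↔z, i↔r, m↔n.

xozrn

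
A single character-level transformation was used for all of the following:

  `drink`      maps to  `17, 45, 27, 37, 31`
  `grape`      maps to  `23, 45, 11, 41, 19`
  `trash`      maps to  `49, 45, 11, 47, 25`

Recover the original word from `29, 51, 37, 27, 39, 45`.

junior

d(#4)→17 and r(#18)→45: differences scale by 2, so n = 2·pos + 9. With a=1..z=26, the number is 2·pos + 9.
Reversing it on 29, 51, 37, 27, 39, 45: 29→(29−9)÷2=10=j, 51→(51−9)÷2=21=u, 37→(37−9)÷2=14=n, 27→(27−9)÷2=9=i, 39→(39−9)÷2=15=o, 45→(45−9)÷2=18=r.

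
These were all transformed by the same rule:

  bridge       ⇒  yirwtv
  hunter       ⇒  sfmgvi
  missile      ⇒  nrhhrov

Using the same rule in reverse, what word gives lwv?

Each pair mirrors across the alphabet (b↔y, r↔i, i↔r): positions sum to 25. Each letter is replaced by its mirror in the alphabet: a↔z, b↔y, c↔x, and so on (the Atbash cipher).
Decoding lwv: l↔o, w↔d, v↔e.

ode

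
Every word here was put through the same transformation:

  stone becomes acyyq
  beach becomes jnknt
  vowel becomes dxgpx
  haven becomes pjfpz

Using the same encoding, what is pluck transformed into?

xuenw

Letter i (0-indexed) is shifted by i+8, so successive shifts are 8, 9, 10, ….
On pluck: p+8=x, l+9=u, u+10=e, c+11=n, k+12=w.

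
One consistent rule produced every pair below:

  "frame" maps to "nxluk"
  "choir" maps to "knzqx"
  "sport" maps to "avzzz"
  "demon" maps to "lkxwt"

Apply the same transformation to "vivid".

dogqj

Shifts by position in frame: pos 0: f→n (+8), pos 1: r→x (+6), pos 2: a→l (+11), pos 3: m→u (+8), pos 4: e→k (+6) — repeating every 3. A repeating key of period 3 is used — shifts +8, +6, +11 over and over.
On vivid: v+8=d, i+6=o, v+11=g, i+8=q, d+6=j.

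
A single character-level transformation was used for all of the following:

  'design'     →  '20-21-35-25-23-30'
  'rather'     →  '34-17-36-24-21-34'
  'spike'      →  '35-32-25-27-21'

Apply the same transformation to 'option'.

31-32-36-25-31-30

Each letter is replaced by its alphabet position (a=1..z=26) + 16.
On option: o=15→31, p=16→32, t=20→36, i=9→25, o=15→31, n=14→30.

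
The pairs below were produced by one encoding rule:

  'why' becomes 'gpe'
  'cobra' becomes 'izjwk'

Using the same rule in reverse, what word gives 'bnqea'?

The output letters match the input read backwards, each shifted +8: why reversed is yhw. Two steps: reverse the string, then apply a Caesar shift of +8.
Undoing it on bnqea: shift back: b−8=t, n−8=f, q−8=i, e−8=w, a−8=s → tfiws; then reverse → swift.

swift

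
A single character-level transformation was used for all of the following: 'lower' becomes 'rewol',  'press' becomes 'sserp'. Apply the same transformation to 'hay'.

yah

The word is simply reversed.
For hay: reverse → yah.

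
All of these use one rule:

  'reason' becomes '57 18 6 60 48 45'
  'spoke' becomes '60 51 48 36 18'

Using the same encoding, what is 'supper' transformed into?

r(#18)→57 and e(#5)→18: differences scale by 3, so n = 3·pos + 3. With a=1..z=26, the number is 3·pos + 3.
On supper: s=19→60, u=21→66, p=16→51, p=16→51, e=5→18, r=18→57.

60 66 51 51 18 57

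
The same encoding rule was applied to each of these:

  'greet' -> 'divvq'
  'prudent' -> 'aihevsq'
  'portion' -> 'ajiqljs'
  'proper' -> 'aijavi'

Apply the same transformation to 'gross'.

dijzz

g(6)→d(3) and r(17)→i(8) fit y≡17x+5 (mod 26); the inverse of 17 mod 26 is 23. Each letter's alphabet position (a=0..z=25) is mapped through 17·x+5 mod 26 — an affine cipher.
Applying it to gross: g(6)→17·6+5≡3=d; r(17)→17·17+5≡8=i; o(14)→17·14+5≡9=j; s(18)→17·18+5≡25=z; s(18)→17·18+5≡25=z (all mod 26).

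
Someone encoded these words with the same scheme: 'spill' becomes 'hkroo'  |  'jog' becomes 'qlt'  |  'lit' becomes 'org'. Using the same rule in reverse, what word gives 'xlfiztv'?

courage

Each pair mirrors across the alphabet (s↔h, p↔k, i↔r): positions sum to 25. Letters are reflected about the middle of the alphabet (position → 25−position): Atbash.
Decoding xlfiztv: x↔c, l↔o, f↔u, i↔r, z↔a, t↔g, v↔e.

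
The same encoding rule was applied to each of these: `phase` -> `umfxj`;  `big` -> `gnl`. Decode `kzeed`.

Compare letters: p→u is +5, h→m is +5, a→f is +5 — a constant shift. This is a Caesar cipher with shift 5.
Undoing it on kzeed: k−5=f, z−5=u, e−5=z, e−5=z, d−5=y.

fuzzy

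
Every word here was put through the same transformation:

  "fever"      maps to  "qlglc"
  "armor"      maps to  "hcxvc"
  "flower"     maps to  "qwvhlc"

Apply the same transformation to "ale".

Two shifts are in play — +7 for a/e/i/o/u, +11 for every other letter.
On ale: a(vowel)+7=h, l(cons)+11=w, e(vowel)+7=l.

hwl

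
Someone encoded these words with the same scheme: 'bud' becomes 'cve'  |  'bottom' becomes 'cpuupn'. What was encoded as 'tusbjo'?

Compare letters: b→c is +1, u→v is +1, d→e is +1 — a constant shift. Each letter is shifted forward by 1 in the alphabet (a Caesar shift of +1).
Undoing it on tusbjo: t−1=s, u−1=t, s−1=r, b−1=a, j−1=i, o−1=n.

strain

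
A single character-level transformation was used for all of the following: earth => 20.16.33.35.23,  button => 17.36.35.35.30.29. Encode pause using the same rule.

e is letter #5 and maps to 20: an offset of 15. Each letter is replaced by its alphabet position (a=1..z=26) + 15.
Applying it to pause: p=16→31, a=1→16, u=21→36, s=19→34, e=5→20.

31.16.36.34.20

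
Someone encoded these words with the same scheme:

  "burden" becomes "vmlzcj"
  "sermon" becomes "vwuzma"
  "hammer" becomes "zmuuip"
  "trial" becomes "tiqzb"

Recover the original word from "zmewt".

The output letters match the input read backwards, each shifted +8: burden reversed is nedrub. Read the word backwards and shift each letter +8.
Undoing it on zmewt: shift back: z−8=r, m−8=e, e−8=w, w−8=o, t−8=l → rewol; then reverse → lower.

lower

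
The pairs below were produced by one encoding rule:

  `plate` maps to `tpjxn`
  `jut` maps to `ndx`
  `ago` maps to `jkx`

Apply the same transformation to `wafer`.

The shift depends on letter class: consonant p→t is +4, but vowel a→j is +9. The rule splits by letter class: vowels +9, consonants +4.
Applying it to wafer: w(cons)+4=a, a(vowel)+9=j, f(cons)+4=j, e(vowel)+9=n, r(cons)+4=v.

ajjnv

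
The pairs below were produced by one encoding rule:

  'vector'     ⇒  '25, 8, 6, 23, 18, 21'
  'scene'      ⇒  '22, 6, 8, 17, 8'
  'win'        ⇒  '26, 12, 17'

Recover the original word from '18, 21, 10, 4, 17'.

Letters become their 1-based position plus 3 (so a→4, b→5, …).
Decoding 18, 21, 10, 4, 17: 18→(18−3)÷1=15=o, 21→(21−3)÷1=18=r, 10→(10−3)÷1=7=g, 4→(4−3)÷1=1=a, 17→(17−3)÷1=14=n.

organ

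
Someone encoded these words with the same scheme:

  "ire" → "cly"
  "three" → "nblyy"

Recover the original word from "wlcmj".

Compare letters: i→c is +20, r→l is +20, e→y is +20 — a constant shift. This is a Caesar cipher with shift 20.
Reversing it on wlcmj: w−20=c, l−20=r, c−20=i, m−20=s, j−20=p.

crisp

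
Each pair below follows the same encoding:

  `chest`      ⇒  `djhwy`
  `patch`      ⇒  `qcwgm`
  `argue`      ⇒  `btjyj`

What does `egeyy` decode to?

In chest: c→d is +1, h→j is +2, e→h is +3, s→w is +4 — the shift increases by 1 each position. The shift increases by 1 at each position, starting from +1: 1, 2, 3, ….
Undoing it on egeyy: e−1=d, g−2=e, e−3=b, y−4=u, y−5=t.

debut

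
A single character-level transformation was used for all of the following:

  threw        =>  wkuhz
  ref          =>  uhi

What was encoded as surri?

Compare letters: t→w is +3, h→k is +3, r→u is +3 — a constant shift. This is a Caesar cipher with shift 3.
Reversing it on surri: s−3=p, u−3=r, r−3=o, r−3=o, i−3=f.

proof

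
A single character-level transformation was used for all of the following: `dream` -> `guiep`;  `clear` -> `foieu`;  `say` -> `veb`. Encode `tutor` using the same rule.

wywsu

The shift depends on letter class: consonant d→g is +3, but vowel e→i is +4. Two shifts are in play — +4 for a/e/i/o/u, +3 for every other letter.
For tutor: t(cons)+3=w, u(vowel)+4=y, t(cons)+3=w, o(vowel)+4=s, r(cons)+3=u.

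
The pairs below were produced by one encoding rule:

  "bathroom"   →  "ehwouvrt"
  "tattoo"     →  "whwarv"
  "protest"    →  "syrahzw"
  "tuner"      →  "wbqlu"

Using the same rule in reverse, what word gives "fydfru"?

crayon

Shifts by position in bathroom: pos 0: b→e (+3), pos 1: a→h (+7), pos 2: t→w (+3), pos 3: h→o (+7) — repeating every 2. A repeating key of period 2 is used — shifts +3, +7 over and over.
Undoing it on fydfru: f−3=c, y−7=r, d−3=a, f−7=y, r−3=o, u−7=n.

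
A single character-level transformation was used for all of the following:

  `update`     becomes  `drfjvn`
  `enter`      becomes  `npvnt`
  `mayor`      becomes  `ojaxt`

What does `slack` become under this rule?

The shift depends on letter class: consonant p→r is +2, but vowel u→d is +9. The rule splits by letter class: vowels +9, consonants +2.
On slack: s(cons)+2=u, l(cons)+2=n, a(vowel)+9=j, c(cons)+2=e, k(cons)+2=m.

unjem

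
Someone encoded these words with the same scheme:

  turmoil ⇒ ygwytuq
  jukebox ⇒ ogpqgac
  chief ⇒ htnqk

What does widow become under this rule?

Shifts by position in turmoil: pos 0: t→y (+5), pos 1: u→g (+12), pos 2: r→w (+5), pos 3: m→y (+12) — repeating every 2. It's a Vigenère-style cipher with numeric key [5,12]: position i shifts by key[i mod 2].
For widow: w+5=b, i+12=u, d+5=i, o+12=a, w+5=b.

buiab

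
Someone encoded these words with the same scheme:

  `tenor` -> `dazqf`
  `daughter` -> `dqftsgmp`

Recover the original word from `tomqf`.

teach

Read the word backwards and shift each letter +12.
Reversing it on tomqf: shift back: t−12=h, o−12=c, m−12=a, q−12=e, f−12=t → hcaet; then reverse → teach.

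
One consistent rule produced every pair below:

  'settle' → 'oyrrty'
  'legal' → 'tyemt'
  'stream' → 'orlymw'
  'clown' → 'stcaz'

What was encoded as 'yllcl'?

This is an affine cipher: with a=0,…,z=25, each position x becomes (3x+12) mod 26.
Reversing it on yllcl: y(24)→9·(24−12)≡4=e; l(11)→9·(11−12)≡17=r; l(11)→9·(11−12)≡17=r; c(2)→9·(2−12)≡14=o; l(11)→9·(11−12)≡17=r (all mod 26).

error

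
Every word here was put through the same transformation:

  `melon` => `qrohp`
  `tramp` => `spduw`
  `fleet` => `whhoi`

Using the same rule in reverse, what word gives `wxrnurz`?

The word is reversed, then every letter is shifted forward by 3.
Undoing it on wxrnurz: shift back: w−3=t, x−3=u, r−3=o, n−3=k, u−3=r, r−3=o, z−3=w → tuokrow; then reverse → workout.

workout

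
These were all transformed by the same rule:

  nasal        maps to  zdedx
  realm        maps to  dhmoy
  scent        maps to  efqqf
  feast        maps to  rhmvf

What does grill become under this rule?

Shifts by position in nasal: pos 0: n→z (+12), pos 1: a→d (+3), pos 2: s→e (+12), pos 3: a→d (+3) — repeating every 2. It's a Vigenère-style cipher with numeric key [12,3]: position i shifts by key[i mod 2].
Applying it to grill: g+12=s, r+3=u, i+12=u, l+3=o, l+12=x.

suuox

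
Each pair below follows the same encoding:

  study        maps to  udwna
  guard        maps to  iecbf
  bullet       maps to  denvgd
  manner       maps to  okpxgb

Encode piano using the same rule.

rscxq

Shifts by position in study: pos 0: s→u (+2), pos 1: t→d (+10), pos 2: u→w (+2), pos 3: d→n (+10) — repeating every 2. It's a Vigenère-style cipher with numeric key [2,10]: position i shifts by key[i mod 2].
On piano: p+2=r, i+10=s, a+2=c, n+10=x, o+2=q.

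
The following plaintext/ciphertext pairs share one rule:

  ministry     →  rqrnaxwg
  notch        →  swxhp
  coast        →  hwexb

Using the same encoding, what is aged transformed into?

foii

Shifts by position in ministry: pos 0: m→r (+5), pos 1: i→q (+8), pos 2: n→r (+4), pos 3: i→n (+5), pos 4: s→a (+8), pos 5: t→x (+4) — repeating every 3. It's a Vigenère-style cipher with numeric key [5,8,4]: position i shifts by key[i mod 3].
Applying it to aged: a+5=f, g+8=o, e+4=i, d+5=i.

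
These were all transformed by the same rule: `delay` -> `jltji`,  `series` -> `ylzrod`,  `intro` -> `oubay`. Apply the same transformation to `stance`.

In delay: d→j is +6, e→l is +7, l→t is +8, a→j is +9 — the shift increases by 1 each position. Each letter shifts forward by (position + 6), i.e. 6, 7, 8, … — the shift grows by one for each successive letter.
Applying it to stance: s+6=y, t+7=a, a+8=i, n+9=w, c+10=m, e+11=p.

yaiwmp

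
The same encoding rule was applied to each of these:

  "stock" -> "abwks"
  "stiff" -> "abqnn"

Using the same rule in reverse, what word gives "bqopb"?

Compare letters: s→a is +8, t→b is +8, o→w is +8 — a constant shift. Every letter moves 8 places later in the alphabet, wrapping around z→a.
Reversing it on bqopb: b−8=t, q−8=i, o−8=g, p−8=h, b−8=t.

tight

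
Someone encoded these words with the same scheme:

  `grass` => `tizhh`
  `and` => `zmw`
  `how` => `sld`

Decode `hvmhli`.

Each pair mirrors across the alphabet (g↔t, r↔i, a↔z): positions sum to 25. Each letter is replaced by its mirror in the alphabet: a↔z, b↔y, c↔x, and so on (the Atbash cipher).
Reversing it on hvmhli: h↔s, v↔e, m↔n, h↔s, l↔o, i↔r.

sensor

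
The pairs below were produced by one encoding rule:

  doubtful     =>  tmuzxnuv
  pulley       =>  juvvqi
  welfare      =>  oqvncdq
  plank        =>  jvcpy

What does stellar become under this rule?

d(3)→t(19) and o(14)→m(12) fit y≡23x+2 (mod 26); the inverse of 23 mod 26 is 17. Each letter's alphabet position (a=0..z=25) is mapped through 23·x+2 mod 26 — an affine cipher.
For stellar: s(18)→23·18+2≡0=a; t(19)→23·19+2≡23=x; e(4)→23·4+2≡16=q; l(11)→23·11+2≡21=v; l(11)→23·11+2≡21=v; a(0)→23·0+2≡2=c; r(17)→23·17+2≡3=d (all mod 26).

axqvvcd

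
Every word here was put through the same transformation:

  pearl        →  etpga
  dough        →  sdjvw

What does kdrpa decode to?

Compare letters: p→e is +15, e→t is +15, a→p is +15 — a constant shift. Every letter moves 15 places later in the alphabet, wrapping around z→a.
Decoding kdrpa: k−15=v, d−15=o, r−15=c, p−15=a, a−15=l.

vocal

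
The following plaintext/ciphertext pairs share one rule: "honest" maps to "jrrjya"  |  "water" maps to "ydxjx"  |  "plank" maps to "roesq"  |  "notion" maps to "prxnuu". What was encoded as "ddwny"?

Each letter shifts forward by (position + 2), i.e. 2, 3, 4, … — the shift grows by one for each successive letter.
Decoding ddwny: d−2=b, d−3=a, w−4=s, n−5=i, y−6=s.

basis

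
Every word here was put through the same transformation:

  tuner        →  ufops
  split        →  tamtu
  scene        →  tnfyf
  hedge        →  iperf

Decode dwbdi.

clash

Shifts by position in tuner: pos 0: t→u (+1), pos 1: u→f (+11), pos 2: n→o (+1), pos 3: e→p (+11) — repeating every 2. A repeating key of period 2 is used — shifts +1, +11 over and over.
Undoing it on dwbdi: d−1=c, w−11=l, b−1=a, d−11=s, i−1=h.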